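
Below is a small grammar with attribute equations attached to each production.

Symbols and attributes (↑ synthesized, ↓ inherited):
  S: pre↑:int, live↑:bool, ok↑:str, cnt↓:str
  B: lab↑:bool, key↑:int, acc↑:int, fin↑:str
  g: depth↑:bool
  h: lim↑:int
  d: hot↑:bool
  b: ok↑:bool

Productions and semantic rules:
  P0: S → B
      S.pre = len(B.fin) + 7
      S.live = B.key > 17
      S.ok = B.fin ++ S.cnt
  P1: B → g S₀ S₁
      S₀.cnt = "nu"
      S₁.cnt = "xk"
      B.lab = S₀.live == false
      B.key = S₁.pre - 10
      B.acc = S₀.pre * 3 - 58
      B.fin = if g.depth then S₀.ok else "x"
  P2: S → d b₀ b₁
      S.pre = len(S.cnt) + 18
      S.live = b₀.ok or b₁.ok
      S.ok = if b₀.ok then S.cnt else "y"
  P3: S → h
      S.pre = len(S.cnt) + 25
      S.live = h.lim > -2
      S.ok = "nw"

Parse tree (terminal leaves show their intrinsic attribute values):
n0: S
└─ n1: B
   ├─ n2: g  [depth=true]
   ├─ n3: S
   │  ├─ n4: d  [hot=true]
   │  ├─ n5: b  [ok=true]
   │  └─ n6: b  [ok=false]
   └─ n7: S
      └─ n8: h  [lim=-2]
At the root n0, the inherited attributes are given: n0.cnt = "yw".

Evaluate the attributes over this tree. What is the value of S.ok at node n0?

"nuyw"

1. n0.cnt = "yw"  [given at root]
2. n2.depth = true  [terminal]
3. n3.cnt = "nu"  ["nu"]
4. n4.hot = true  [terminal]
5. n5.ok = true  [terminal]
6. n6.ok = false  [terminal]
7. n3.pre = 20  [len(S.cnt) + 18]
8. n3.live = true  [b₀.ok or b₁.ok]
9. n3.ok = "nu"  [if b₀.ok then S.cnt else "y"]
10. n7.cnt = "xk"  ["xk"]
11. n8.lim = -2  [terminal]
12. n7.pre = 27  [len(S.cnt) + 25]
13. n7.live = false  [h.lim > -2]
14. n7.ok = "nw"  ["nw"]
15. n1.lab = false  [S₀.live == false]
16. n1.key = 17  [S₁.pre - 10]
17. n1.acc = 2  [S₀.pre * 3 - 58]
18. n1.fin = "nu"  [if g.depth then S₀.ok else "x"]
19. n0.pre = 9  [len(B.fin) + 7]
20. n0.live = false  [B.key > 17]
21. n0.ok = "nuyw"  [B.fin ++ S.cnt]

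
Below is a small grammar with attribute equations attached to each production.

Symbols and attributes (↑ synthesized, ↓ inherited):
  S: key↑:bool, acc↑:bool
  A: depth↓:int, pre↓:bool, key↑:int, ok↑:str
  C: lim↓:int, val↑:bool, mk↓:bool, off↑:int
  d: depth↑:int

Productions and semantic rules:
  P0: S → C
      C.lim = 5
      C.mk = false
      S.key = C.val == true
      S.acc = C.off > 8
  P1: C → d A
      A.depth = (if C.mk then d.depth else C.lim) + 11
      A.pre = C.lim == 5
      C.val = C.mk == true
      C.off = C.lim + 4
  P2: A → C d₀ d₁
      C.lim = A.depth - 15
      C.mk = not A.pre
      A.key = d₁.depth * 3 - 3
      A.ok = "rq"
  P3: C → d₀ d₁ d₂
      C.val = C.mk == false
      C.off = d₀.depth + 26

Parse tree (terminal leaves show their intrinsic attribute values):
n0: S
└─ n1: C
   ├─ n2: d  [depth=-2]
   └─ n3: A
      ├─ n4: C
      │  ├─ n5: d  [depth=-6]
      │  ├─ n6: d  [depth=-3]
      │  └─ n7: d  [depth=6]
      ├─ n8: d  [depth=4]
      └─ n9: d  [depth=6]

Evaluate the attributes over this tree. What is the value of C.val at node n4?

true

1. n1.lim = 5  [5]
2. n1.mk = false  [false]
3. n2.depth = -2  [terminal]
4. n3.depth = 16  [(if C.mk then d.depth else C.lim) + 11]
5. n3.pre = true  [C.lim == 5]
6. n4.lim = 1  [A.depth - 15]
7. n4.mk = false  [not A.pre]
8. n5.depth = -6  [terminal]
9. n6.depth = -3  [terminal]
10. n7.depth = 6  [terminal]
11. n4.val = true  [C.mk == false]
12. n4.off = 20  [d₀.depth + 26]
13. n8.depth = 4  [terminal]
14. n9.depth = 6  [terminal]
15. n3.key = 15  [d₁.depth * 3 - 3]
16. n3.ok = "rq"  ["rq"]
17. n1.val = false  [C.mk == true]
18. n1.off = 9  [C.lim + 4]
19. n0.key = false  [C.val == true]
20. n0.acc = true  [C.off > 8]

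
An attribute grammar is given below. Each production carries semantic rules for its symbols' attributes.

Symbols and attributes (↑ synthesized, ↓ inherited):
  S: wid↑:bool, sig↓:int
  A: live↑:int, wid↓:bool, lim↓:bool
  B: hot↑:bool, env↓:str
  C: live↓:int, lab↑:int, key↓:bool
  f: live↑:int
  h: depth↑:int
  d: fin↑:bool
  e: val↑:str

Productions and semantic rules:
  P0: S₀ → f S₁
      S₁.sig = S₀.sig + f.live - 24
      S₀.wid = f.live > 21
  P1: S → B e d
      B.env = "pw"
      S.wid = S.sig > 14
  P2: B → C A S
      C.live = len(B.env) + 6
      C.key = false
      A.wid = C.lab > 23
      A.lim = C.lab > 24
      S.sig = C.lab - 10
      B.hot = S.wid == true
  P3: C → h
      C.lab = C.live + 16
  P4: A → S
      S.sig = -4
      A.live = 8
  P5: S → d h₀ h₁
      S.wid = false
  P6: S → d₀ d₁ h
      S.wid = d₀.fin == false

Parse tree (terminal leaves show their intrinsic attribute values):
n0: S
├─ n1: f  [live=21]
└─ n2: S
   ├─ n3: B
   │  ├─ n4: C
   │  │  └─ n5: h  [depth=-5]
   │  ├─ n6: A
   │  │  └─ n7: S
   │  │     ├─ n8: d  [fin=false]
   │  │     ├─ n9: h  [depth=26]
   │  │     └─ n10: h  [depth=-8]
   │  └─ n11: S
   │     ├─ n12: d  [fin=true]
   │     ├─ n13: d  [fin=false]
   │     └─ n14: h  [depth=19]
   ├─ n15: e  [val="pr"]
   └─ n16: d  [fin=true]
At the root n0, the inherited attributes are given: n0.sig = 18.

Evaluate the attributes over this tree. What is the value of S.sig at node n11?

14

1. n0.sig = 18  [given at root]
2. n1.live = 21  [terminal]
3. n2.sig = 15  [S₀.sig + f.live - 24]
4. n3.env = "pw"  ["pw"]
5. n4.live = 8  [len(B.env) + 6]
6. n4.key = false  [false]
7. n5.depth = -5  [terminal]
8. n4.lab = 24  [C.live + 16]
9. n6.wid = true  [C.lab > 23]
10. n6.lim = false  [C.lab > 24]
11. n7.sig = -4  [-4]
12. n8.fin = false  [terminal]
13. n9.depth = 26  [terminal]
14. n10.depth = -8  [terminal]
15. n7.wid = false  [false]
16. n6.live = 8  [8]
17. n11.sig = 14  [C.lab - 10]
18. n12.fin = true  [terminal]
19. n13.fin = false  [terminal]
20. n14.depth = 19  [terminal]
21. n11.wid = false  [d₀.fin == false]
22. n3.hot = false  [S.wid == true]
23. n15.val = "pr"  [terminal]
24. n16.fin = true  [terminal]
25. n2.wid = true  [S.sig > 14]
26. n0.wid = false  [f.live > 21]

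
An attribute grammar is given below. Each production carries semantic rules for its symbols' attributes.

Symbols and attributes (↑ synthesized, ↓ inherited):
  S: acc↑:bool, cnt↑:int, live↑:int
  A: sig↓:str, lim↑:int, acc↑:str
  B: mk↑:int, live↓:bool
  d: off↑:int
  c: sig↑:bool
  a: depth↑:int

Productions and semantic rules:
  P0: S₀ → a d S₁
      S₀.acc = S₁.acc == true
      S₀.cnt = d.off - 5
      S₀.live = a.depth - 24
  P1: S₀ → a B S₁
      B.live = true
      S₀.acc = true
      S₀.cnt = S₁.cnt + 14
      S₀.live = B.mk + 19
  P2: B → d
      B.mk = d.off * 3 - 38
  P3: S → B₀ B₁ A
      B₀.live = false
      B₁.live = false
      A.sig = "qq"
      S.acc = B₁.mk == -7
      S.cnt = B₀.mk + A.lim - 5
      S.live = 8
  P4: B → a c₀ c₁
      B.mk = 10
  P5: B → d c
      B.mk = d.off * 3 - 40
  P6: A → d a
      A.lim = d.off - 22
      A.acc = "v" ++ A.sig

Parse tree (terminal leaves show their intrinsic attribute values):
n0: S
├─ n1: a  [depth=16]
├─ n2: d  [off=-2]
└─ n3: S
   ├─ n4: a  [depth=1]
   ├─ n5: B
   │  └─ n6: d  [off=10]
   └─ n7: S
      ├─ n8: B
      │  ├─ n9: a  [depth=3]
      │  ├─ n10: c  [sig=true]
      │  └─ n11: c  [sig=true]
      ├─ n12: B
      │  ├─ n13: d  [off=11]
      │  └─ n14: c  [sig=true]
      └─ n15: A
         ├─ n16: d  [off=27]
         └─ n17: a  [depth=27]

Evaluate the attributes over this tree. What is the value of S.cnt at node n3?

1. n1.depth = 16  [terminal]
2. n2.off = -2  [terminal]
3. n4.depth = 1  [terminal]
4. n5.live = true  [true]
5. n6.off = 10  [terminal]
6. n5.mk = -8  [d.off * 3 - 38]
7. n8.live = false  [false]
8. n9.depth = 3  [terminal]
9. n10.sig = true  [terminal]
10. n11.sig = true  [terminal]
11. n8.mk = 10  [10]
12. n12.live = false  [false]
13. n13.off = 11  [terminal]
14. n14.sig = true  [terminal]
15. n12.mk = -7  [d.off * 3 - 40]
16. n15.sig = "qq"  ["qq"]
17. n16.off = 27  [terminal]
18. n17.depth = 27  [terminal]
19. n15.lim = 5  [d.off - 22]
20. n15.acc = "vqq"  ["v" ++ A.sig]
21. n7.acc = true  [B₁.mk == -7]
22. n7.cnt = 10  [B₀.mk + A.lim - 5]
23. n7.live = 8  [8]
24. n3.acc = true  [true]
25. n3.cnt = 24  [S₁.cnt + 14]
26. n3.live = 11  [B.mk + 19]
27. n0.acc = true  [S₁.acc == true]
28. n0.cnt = -7  [d.off - 5]
29. n0.live = -8  [a.depth - 24]

24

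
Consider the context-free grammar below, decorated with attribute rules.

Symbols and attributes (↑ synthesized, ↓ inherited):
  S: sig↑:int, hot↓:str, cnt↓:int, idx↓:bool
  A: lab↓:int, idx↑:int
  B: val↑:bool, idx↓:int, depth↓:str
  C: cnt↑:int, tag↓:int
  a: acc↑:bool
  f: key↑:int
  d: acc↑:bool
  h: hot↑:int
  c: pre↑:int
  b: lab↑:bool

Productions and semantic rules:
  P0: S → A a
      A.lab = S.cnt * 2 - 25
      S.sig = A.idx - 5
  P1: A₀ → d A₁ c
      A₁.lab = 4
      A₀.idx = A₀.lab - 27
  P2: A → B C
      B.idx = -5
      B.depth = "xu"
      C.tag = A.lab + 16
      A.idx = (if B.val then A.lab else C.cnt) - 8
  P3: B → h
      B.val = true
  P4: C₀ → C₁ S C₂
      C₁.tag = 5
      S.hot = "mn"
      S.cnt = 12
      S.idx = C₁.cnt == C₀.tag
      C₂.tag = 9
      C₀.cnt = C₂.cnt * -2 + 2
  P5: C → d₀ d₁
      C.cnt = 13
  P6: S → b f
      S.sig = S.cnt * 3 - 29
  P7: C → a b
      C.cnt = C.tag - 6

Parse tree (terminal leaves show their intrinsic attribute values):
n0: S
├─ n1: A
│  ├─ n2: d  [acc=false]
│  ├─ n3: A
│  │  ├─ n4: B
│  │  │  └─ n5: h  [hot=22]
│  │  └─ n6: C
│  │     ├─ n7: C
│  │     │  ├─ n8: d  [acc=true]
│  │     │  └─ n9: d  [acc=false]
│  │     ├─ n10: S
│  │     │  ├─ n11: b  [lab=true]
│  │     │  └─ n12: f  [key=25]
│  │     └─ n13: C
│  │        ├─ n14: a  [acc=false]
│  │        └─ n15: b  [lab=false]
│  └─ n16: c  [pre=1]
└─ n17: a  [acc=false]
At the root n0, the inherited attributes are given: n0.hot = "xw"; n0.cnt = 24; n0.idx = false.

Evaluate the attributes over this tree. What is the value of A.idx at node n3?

1. n0.hot = "xw"  [given at root]
2. n0.cnt = 24  [given at root]
3. n0.idx = false  [given at root]
4. n1.lab = 23  [S.cnt * 2 - 25]
5. n2.acc = false  [terminal]
6. n3.lab = 4  [4]
7. n4.idx = -5  [-5]
8. n4.depth = "xu"  ["xu"]
9. n5.hot = 22  [terminal]
10. n4.val = true  [true]
11. n6.tag = 20  [A.lab + 16]
12. n7.tag = 5  [5]
13. n8.acc = true  [terminal]
14. n9.acc = false  [terminal]
15. n7.cnt = 13  [13]
16. n10.hot = "mn"  ["mn"]
17. n10.cnt = 12  [12]
18. n10.idx = false  [C₁.cnt == C₀.tag]
19. n11.lab = true  [terminal]
20. n12.key = 25  [terminal]
21. n10.sig = 7  [S.cnt * 3 - 29]
22. n13.tag = 9  [9]
23. n14.acc = false  [terminal]
24. n15.lab = false  [terminal]
25. n13.cnt = 3  [C.tag - 6]
26. n6.cnt = -4  [C₂.cnt * -2 + 2]
27. n3.idx = -4  [(if B.val then A.lab else C.cnt) - 8]
28. n16.pre = 1  [terminal]
29. n1.idx = -4  [A₀.lab - 27]
30. n17.acc = false  [terminal]
31. n0.sig = -9  [A.idx - 5]

-4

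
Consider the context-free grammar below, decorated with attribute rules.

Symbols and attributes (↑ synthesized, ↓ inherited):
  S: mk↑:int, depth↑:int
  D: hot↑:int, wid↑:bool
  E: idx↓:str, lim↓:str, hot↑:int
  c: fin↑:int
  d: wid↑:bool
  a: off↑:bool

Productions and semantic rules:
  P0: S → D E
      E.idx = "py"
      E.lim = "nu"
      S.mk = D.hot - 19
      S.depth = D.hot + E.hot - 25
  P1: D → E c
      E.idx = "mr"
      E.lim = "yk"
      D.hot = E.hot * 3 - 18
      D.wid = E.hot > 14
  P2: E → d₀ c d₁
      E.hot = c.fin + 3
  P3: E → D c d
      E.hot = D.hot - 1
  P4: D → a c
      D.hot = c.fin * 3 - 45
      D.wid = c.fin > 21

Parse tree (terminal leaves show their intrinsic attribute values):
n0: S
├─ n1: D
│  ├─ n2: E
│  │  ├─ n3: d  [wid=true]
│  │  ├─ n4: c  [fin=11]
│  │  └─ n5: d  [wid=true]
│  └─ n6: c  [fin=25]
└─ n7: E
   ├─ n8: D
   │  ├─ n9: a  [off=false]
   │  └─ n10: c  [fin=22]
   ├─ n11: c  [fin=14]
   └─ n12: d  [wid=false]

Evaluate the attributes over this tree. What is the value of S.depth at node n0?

19

1. n2.idx = "mr"  ["mr"]
2. n2.lim = "yk"  ["yk"]
3. n3.wid = true  [terminal]
4. n4.fin = 11  [terminal]
5. n5.wid = true  [terminal]
6. n2.hot = 14  [c.fin + 3]
7. n6.fin = 25  [terminal]
8. n1.hot = 24  [E.hot * 3 - 18]
9. n1.wid = false  [E.hot > 14]
10. n7.idx = "py"  ["py"]
11. n7.lim = "nu"  ["nu"]
12. n9.off = false  [terminal]
13. n10.fin = 22  [terminal]
14. n8.hot = 21  [c.fin * 3 - 45]
15. n8.wid = true  [c.fin > 21]
16. n11.fin = 14  [terminal]
17. n12.wid = false  [terminal]
18. n7.hot = 20  [D.hot - 1]
19. n0.mk = 5  [D.hot - 19]
20. n0.depth = 19  [D.hot + E.hot - 25]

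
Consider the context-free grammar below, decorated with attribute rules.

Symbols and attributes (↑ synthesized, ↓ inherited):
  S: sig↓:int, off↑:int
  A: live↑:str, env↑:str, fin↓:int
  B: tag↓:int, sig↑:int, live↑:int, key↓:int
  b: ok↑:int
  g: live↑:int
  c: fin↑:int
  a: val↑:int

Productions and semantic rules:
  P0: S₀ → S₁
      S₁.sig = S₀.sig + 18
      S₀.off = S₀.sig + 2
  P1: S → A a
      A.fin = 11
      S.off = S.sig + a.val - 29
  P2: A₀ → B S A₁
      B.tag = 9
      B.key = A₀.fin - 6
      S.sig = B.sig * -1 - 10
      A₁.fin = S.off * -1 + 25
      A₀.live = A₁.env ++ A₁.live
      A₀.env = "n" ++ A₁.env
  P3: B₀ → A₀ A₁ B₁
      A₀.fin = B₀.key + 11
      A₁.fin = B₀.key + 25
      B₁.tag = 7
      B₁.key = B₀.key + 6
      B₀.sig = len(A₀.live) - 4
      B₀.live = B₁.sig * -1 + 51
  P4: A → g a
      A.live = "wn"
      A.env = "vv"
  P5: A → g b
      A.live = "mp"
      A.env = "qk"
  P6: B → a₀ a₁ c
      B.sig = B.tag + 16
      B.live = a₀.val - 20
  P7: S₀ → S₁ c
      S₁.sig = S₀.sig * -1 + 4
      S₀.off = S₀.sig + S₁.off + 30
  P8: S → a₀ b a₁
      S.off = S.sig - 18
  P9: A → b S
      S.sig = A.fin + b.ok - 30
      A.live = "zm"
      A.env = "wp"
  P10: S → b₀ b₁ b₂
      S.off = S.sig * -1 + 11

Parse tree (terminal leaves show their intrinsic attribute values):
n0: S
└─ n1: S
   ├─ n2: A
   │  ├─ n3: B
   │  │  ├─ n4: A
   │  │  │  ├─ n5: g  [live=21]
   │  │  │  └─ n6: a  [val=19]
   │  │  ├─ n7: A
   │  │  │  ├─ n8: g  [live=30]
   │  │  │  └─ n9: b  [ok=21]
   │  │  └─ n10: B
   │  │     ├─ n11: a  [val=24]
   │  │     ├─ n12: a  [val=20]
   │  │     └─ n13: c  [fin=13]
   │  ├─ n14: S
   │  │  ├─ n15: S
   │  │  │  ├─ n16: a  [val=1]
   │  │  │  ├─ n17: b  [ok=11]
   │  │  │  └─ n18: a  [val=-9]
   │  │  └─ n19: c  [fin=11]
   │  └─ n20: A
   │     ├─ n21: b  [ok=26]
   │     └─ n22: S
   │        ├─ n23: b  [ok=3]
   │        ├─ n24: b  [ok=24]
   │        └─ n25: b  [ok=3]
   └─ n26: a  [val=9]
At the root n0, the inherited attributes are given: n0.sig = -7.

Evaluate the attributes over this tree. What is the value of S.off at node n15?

1. n0.sig = -7  [given at root]
2. n1.sig = 11  [S₀.sig + 18]
3. n2.fin = 11  [11]
4. n3.tag = 9  [9]
5. n3.key = 5  [A₀.fin - 6]
6. n4.fin = 16  [B₀.key + 11]
7. n5.live = 21  [terminal]
8. n6.val = 19  [terminal]
9. n4.live = "wn"  ["wn"]
10. n4.env = "vv"  ["vv"]
11. n7.fin = 30  [B₀.key + 25]
12. n8.live = 30  [terminal]
13. n9.ok = 21  [terminal]
14. n7.live = "mp"  ["mp"]
15. n7.env = "qk"  ["qk"]
16. n10.tag = 7  [7]
17. n10.key = 11  [B₀.key + 6]
18. n11.val = 24  [terminal]
19. n12.val = 20  [terminal]
20. n13.fin = 13  [terminal]
21. n10.sig = 23  [B.tag + 16]
22. n10.live = 4  [a₀.val - 20]
23. n3.sig = -2  [len(A₀.live) - 4]
24. n3.live = 28  [B₁.sig * -1 + 51]
25. n14.sig = -8  [B.sig * -1 - 10]
26. n15.sig = 12  [S₀.sig * -1 + 4]
27. n16.val = 1  [terminal]
28. n17.ok = 11  [terminal]
29. n18.val = -9  [terminal]
30. n15.off = -6  [S.sig - 18]
31. n19.fin = 11  [terminal]
32. n14.off = 16  [S₀.sig + S₁.off + 30]
33. n20.fin = 9  [S.off * -1 + 25]
34. n21.ok = 26  [terminal]
35. n22.sig = 5  [A.fin + b.ok - 30]
36. n23.ok = 3  [terminal]
37. n24.ok = 24  [terminal]
38. n25.ok = 3  [terminal]
39. n22.off = 6  [S.sig * -1 + 11]
40. n20.live = "zm"  ["zm"]
41. n20.env = "wp"  ["wp"]
42. n2.live = "wpzm"  [A₁.env ++ A₁.live]
43. n2.env = "nwp"  ["n" ++ A₁.env]
44. n26.val = 9  [terminal]
45. n1.off = -9  [S.sig + a.val - 29]
46. n0.off = -5  [S₀.sig + 2]

-6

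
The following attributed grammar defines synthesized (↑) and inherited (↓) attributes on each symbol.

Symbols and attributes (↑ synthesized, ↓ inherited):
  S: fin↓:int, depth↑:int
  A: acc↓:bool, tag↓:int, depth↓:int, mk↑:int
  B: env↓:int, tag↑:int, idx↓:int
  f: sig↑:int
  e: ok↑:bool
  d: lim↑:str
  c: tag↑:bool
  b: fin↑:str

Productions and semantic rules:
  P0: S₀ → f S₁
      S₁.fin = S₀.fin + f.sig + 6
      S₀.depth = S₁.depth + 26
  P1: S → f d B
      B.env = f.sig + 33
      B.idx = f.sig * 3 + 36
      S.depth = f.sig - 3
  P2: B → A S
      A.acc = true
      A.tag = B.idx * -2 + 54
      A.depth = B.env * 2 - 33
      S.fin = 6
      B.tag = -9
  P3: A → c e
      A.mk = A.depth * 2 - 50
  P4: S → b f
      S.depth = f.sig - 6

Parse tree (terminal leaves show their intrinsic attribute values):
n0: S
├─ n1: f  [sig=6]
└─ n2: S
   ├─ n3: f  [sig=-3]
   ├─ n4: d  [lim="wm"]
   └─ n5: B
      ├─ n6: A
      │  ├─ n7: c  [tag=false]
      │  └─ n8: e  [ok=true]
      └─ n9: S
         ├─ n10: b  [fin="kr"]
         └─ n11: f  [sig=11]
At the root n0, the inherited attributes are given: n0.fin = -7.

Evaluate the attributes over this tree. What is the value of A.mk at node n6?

4

1. n0.fin = -7  [given at root]
2. n1.sig = 6  [terminal]
3. n2.fin = 5  [S₀.fin + f.sig + 6]
4. n3.sig = -3  [terminal]
5. n4.lim = "wm"  [terminal]
6. n5.env = 30  [f.sig + 33]
7. n5.idx = 27  [f.sig * 3 + 36]
8. n6.acc = true  [true]
9. n6.tag = 0  [B.idx * -2 + 54]
10. n6.depth = 27  [B.env * 2 - 33]
11. n7.tag = false  [terminal]
12. n8.ok = true  [terminal]
13. n6.mk = 4  [A.depth * 2 - 50]
14. n9.fin = 6  [6]
15. n10.fin = "kr"  [terminal]
16. n11.sig = 11  [terminal]
17. n9.depth = 5  [f.sig - 6]
18. n5.tag = -9  [-9]
19. n2.depth = -6  [f.sig - 3]
20. n0.depth = 20  [S₁.depth + 26]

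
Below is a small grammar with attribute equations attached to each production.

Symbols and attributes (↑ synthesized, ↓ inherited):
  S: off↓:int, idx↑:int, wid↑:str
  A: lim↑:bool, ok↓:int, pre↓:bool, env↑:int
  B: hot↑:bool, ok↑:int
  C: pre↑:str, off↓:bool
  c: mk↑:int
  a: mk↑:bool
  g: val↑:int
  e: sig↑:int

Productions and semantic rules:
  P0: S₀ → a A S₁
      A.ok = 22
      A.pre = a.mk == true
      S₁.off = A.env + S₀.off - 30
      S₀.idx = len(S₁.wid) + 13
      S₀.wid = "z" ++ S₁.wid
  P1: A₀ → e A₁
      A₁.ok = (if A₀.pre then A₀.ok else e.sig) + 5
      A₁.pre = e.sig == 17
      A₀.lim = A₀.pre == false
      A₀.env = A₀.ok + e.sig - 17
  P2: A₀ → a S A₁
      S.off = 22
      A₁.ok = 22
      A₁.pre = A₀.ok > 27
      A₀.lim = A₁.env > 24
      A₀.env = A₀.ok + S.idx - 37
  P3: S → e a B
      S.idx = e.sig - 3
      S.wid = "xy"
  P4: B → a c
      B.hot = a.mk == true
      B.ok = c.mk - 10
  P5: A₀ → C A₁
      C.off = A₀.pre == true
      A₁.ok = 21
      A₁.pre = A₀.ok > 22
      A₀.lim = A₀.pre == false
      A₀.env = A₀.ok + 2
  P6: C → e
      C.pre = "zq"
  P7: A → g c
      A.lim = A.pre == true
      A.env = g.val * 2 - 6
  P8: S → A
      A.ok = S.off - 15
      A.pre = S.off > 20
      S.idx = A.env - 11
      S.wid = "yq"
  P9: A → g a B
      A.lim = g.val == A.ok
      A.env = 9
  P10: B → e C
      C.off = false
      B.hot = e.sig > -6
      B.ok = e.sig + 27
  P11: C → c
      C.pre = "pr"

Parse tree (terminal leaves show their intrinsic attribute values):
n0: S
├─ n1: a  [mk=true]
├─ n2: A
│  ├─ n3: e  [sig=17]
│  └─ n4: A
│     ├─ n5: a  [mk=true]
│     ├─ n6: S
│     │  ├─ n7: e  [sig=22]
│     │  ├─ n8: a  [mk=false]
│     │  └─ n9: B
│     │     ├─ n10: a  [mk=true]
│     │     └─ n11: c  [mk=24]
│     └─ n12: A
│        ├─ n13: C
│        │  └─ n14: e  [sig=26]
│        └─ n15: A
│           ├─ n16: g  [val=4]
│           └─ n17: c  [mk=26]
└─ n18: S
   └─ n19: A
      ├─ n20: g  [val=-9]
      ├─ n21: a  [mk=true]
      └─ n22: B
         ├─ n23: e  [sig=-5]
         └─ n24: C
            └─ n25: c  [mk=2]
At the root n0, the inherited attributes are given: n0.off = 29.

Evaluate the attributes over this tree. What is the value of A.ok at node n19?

6

1. n0.off = 29  [given at root]
2. n1.mk = true  [terminal]
3. n2.ok = 22  [22]
4. n2.pre = true  [a.mk == true]
5. n3.sig = 17  [terminal]
6. n4.ok = 27  [(if A₀.pre then A₀.ok else e.sig) + 5]
7. n4.pre = true  [e.sig == 17]
8. n5.mk = true  [terminal]
9. n6.off = 22  [22]
10. n7.sig = 22  [terminal]
11. n8.mk = false  [terminal]
12. n10.mk = true  [terminal]
13. n11.mk = 24  [terminal]
14. n9.hot = true  [a.mk == true]
15. n9.ok = 14  [c.mk - 10]
16. n6.idx = 19  [e.sig - 3]
17. n6.wid = "xy"  ["xy"]
18. n12.ok = 22  [22]
19. n12.pre = false  [A₀.ok > 27]
20. n13.off = false  [A₀.pre == true]
21. n14.sig = 26  [terminal]
22. n13.pre = "zq"  ["zq"]
23. n15.ok = 21  [21]
24. n15.pre = false  [A₀.ok > 22]
25. n16.val = 4  [terminal]
26. n17.mk = 26  [terminal]
27. n15.lim = false  [A.pre == true]
28. n15.env = 2  [g.val * 2 - 6]
29. n12.lim = true  [A₀.pre == false]
30. n12.env = 24  [A₀.ok + 2]
31. n4.lim = false  [A₁.env > 24]
32. n4.env = 9  [A₀.ok + S.idx - 37]
33. n2.lim = false  [A₀.pre == false]
34. n2.env = 22  [A₀.ok + e.sig - 17]
35. n18.off = 21  [A.env + S₀.off - 30]
36. n19.ok = 6  [S.off - 15]
37. n19.pre = true  [S.off > 20]
38. n20.val = -9  [terminal]
39. n21.mk = true  [terminal]
40. n23.sig = -5  [terminal]
41. n24.off = false  [false]
42. n25.mk = 2  [terminal]
43. n24.pre = "pr"  ["pr"]
44. n22.hot = true  [e.sig > -6]
45. n22.ok = 22  [e.sig + 27]
46. n19.lim = false  [g.val == A.ok]
47. n19.env = 9  [9]
48. n18.idx = -2  [A.env - 11]
49. n18.wid = "yq"  ["yq"]
50. n0.idx = 15  [len(S₁.wid) + 13]
51. n0.wid = "zyq"  ["z" ++ S₁.wid]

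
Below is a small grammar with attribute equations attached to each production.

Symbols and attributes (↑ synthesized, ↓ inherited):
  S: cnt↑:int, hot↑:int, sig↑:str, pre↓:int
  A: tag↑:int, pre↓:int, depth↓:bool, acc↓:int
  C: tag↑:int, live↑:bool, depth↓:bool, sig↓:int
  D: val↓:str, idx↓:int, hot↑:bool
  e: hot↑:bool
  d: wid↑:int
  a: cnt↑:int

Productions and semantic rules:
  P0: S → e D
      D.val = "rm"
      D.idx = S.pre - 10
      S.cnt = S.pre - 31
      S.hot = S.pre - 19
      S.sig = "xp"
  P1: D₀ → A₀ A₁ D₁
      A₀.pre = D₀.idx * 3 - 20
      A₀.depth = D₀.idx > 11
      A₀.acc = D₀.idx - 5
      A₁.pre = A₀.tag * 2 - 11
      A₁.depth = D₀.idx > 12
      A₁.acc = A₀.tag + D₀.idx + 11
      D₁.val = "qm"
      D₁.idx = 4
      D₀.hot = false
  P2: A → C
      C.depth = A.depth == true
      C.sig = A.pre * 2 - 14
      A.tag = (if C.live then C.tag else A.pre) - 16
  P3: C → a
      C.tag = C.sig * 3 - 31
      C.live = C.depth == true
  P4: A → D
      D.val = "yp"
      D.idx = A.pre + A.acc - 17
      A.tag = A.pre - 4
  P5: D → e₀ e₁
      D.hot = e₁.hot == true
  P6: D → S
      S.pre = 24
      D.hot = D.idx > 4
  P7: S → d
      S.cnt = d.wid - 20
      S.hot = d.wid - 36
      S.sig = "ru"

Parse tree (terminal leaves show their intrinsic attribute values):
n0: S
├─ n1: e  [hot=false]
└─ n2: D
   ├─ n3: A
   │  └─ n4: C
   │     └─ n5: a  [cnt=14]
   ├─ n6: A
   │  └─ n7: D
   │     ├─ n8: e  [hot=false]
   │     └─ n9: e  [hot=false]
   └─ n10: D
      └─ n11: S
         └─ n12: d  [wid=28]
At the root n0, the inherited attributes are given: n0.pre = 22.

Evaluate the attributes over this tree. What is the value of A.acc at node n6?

30

1. n0.pre = 22  [given at root]
2. n1.hot = false  [terminal]
3. n2.val = "rm"  ["rm"]
4. n2.idx = 12  [S.pre - 10]
5. n3.pre = 16  [D₀.idx * 3 - 20]
6. n3.depth = true  [D₀.idx > 11]
7. n3.acc = 7  [D₀.idx - 5]
8. n4.depth = true  [A.depth == true]
9. n4.sig = 18  [A.pre * 2 - 14]
10. n5.cnt = 14  [terminal]
11. n4.tag = 23  [C.sig * 3 - 31]
12. n4.live = true  [C.depth == true]
13. n3.tag = 7  [(if C.live then C.tag else A.pre) - 16]
14. n6.pre = 3  [A₀.tag * 2 - 11]
15. n6.depth = false  [D₀.idx > 12]
16. n6.acc = 30  [A₀.tag + D₀.idx + 11]
17. n7.val = "yp"  ["yp"]
18. n7.idx = 16  [A.pre + A.acc - 17]
19. n8.hot = false  [terminal]
20. n9.hot = false  [terminal]
21. n7.hot = false  [e₁.hot == true]
22. n6.tag = -1  [A.pre - 4]
23. n10.val = "qm"  ["qm"]
24. n10.idx = 4  [4]
25. n11.pre = 24  [24]
26. n12.wid = 28  [terminal]
27. n11.cnt = 8  [d.wid - 20]
28. n11.hot = -8  [d.wid - 36]
29. n11.sig = "ru"  ["ru"]
30. n10.hot = false  [D.idx > 4]
31. n2.hot = false  [false]
32. n0.cnt = -9  [S.pre - 31]
33. n0.hot = 3  [S.pre - 19]
34. n0.sig = "xp"  ["xp"]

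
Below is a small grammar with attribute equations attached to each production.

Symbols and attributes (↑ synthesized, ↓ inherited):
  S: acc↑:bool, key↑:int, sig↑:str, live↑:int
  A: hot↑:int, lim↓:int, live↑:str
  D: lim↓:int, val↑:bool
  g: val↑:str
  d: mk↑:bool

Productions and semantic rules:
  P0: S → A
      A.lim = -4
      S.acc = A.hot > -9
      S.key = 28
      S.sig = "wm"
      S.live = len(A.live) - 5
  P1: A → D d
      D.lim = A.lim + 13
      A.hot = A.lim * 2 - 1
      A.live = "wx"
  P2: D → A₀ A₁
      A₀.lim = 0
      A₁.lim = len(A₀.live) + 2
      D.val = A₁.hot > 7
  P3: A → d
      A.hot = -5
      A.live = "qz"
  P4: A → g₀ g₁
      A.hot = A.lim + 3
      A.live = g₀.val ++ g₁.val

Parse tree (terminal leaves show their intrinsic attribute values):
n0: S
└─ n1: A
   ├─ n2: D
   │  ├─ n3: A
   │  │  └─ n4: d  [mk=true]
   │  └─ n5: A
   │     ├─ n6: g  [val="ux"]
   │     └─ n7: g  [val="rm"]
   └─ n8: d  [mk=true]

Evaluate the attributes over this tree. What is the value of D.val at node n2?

false

1. n1.lim = -4  [-4]
2. n2.lim = 9  [A.lim + 13]
3. n3.lim = 0  [0]
4. n4.mk = true  [terminal]
5. n3.hot = -5  [-5]
6. n3.live = "qz"  ["qz"]
7. n5.lim = 4  [len(A₀.live) + 2]
8. n6.val = "ux"  [terminal]
9. n7.val = "rm"  [terminal]
10. n5.hot = 7  [A.lim + 3]
11. n5.live = "uxrm"  [g₀.val ++ g₁.val]
12. n2.val = false  [A₁.hot > 7]
13. n8.mk = true  [terminal]
14. n1.hot = -9  [A.lim * 2 - 1]
15. n1.live = "wx"  ["wx"]
16. n0.acc = false  [A.hot > -9]
17. n0.key = 28  [28]
18. n0.sig = "wm"  ["wm"]
19. n0.live = -3  [len(A.live) - 5]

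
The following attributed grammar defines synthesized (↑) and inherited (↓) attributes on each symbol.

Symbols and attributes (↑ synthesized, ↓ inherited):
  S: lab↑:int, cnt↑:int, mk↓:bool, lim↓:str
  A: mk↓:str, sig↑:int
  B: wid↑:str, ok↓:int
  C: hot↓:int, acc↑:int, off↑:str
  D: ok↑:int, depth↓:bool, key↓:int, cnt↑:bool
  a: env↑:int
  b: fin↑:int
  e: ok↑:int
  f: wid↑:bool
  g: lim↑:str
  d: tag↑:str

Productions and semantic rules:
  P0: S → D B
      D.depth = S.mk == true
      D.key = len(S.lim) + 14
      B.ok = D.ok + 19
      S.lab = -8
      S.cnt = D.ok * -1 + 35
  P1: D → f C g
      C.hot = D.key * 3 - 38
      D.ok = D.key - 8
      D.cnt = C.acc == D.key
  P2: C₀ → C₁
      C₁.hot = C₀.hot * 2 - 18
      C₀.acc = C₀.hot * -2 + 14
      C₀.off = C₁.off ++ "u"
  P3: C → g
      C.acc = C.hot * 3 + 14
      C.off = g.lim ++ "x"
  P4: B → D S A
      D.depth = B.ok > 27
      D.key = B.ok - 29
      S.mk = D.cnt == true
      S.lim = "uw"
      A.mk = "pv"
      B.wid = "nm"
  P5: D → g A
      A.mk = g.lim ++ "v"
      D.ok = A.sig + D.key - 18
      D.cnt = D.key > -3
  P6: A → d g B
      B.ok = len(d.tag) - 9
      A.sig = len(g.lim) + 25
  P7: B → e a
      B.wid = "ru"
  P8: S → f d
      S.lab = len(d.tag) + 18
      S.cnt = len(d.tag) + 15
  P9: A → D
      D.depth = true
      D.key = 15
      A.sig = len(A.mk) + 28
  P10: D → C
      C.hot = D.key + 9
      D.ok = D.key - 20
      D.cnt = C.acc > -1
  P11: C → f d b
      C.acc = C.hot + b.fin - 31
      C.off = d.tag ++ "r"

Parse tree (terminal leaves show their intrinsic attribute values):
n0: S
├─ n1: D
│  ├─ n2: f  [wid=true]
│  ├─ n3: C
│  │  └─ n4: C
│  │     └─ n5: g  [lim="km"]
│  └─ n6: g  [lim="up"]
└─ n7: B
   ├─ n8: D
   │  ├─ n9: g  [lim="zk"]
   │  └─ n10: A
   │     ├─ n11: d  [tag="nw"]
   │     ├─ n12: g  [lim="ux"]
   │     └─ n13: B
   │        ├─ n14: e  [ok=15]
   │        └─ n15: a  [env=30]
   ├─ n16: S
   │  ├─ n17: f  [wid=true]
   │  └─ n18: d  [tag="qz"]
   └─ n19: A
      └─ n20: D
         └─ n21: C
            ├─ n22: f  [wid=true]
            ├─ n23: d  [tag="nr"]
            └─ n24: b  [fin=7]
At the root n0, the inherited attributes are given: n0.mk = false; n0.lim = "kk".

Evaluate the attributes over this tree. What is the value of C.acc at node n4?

1. n0.mk = false  [given at root]
2. n0.lim = "kk"  [given at root]
3. n1.depth = false  [S.mk == true]
4. n1.key = 16  [len(S.lim) + 14]
5. n2.wid = true  [terminal]
6. n3.hot = 10  [D.key * 3 - 38]
7. n4.hot = 2  [C₀.hot * 2 - 18]
8. n5.lim = "km"  [terminal]
9. n4.acc = 20  [C.hot * 3 + 14]
10. n4.off = "kmx"  [g.lim ++ "x"]
11. n3.acc = -6  [C₀.hot * -2 + 14]
12. n3.off = "kmxu"  [C₁.off ++ "u"]
13. n6.lim = "up"  [terminal]
14. n1.ok = 8  [D.key - 8]
15. n1.cnt = false  [C.acc == D.key]
16. n7.ok = 27  [D.ok + 19]
17. n8.depth = false  [B.ok > 27]
18. n8.key = -2  [B.ok - 29]
19. n9.lim = "zk"  [terminal]
20. n10.mk = "zkv"  [g.lim ++ "v"]
21. n11.tag = "nw"  [terminal]
22. n12.lim = "ux"  [terminal]
23. n13.ok = -7  [len(d.tag) - 9]
24. n14.ok = 15  [terminal]
25. n15.env = 30  [terminal]
26. n13.wid = "ru"  ["ru"]
27. n10.sig = 27  [len(g.lim) + 25]
28. n8.ok = 7  [A.sig + D.key - 18]
29. n8.cnt = true  [D.key > -3]
30. n16.mk = true  [D.cnt == true]
31. n16.lim = "uw"  ["uw"]
32. n17.wid = true  [terminal]
33. n18.tag = "qz"  [terminal]
34. n16.lab = 20  [len(d.tag) + 18]
35. n16.cnt = 17  [len(d.tag) + 15]
36. n19.mk = "pv"  ["pv"]
37. n20.depth = true  [true]
38. n20.key = 15  [15]
39. n21.hot = 24  [D.key + 9]
40. n22.wid = true  [terminal]
41. n23.tag = "nr"  [terminal]
42. n24.fin = 7  [terminal]
43. n21.acc = 0  [C.hot + b.fin - 31]
44. n21.off = "nrr"  [d.tag ++ "r"]
45. n20.ok = -5  [D.key - 20]
46. n20.cnt = true  [C.acc > -1]
47. n19.sig = 30  [len(A.mk) + 28]
48. n7.wid = "nm"  ["nm"]
49. n0.lab = -8  [-8]
50. n0.cnt = 27  [D.ok * -1 + 35]

20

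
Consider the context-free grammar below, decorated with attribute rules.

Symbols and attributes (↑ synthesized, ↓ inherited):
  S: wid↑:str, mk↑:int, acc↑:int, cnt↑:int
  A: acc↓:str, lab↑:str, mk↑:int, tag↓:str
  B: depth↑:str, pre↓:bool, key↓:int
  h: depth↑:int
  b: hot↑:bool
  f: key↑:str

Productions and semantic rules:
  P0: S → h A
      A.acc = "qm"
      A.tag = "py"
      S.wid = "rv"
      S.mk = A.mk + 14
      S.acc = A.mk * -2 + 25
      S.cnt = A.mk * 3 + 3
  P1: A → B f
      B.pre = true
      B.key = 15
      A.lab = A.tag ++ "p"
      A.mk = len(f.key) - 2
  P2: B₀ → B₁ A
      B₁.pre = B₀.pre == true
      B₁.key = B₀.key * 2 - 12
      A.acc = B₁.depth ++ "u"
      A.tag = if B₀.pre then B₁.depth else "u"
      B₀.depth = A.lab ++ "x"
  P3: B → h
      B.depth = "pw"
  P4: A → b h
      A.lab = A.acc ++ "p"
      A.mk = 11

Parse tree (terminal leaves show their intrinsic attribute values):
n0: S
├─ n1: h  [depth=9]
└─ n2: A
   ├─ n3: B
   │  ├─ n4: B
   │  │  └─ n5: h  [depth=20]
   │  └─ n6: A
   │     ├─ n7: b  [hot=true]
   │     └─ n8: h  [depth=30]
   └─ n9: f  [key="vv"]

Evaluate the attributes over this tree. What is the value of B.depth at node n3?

"pwupx"

1. n1.depth = 9  [terminal]
2. n2.acc = "qm"  ["qm"]
3. n2.tag = "py"  ["py"]
4. n3.pre = true  [true]
5. n3.key = 15  [15]
6. n4.pre = true  [B₀.pre == true]
7. n4.key = 18  [B₀.key * 2 - 12]
8. n5.depth = 20  [terminal]
9. n4.depth = "pw"  ["pw"]
10. n6.acc = "pwu"  [B₁.depth ++ "u"]
11. n6.tag = "pw"  [if B₀.pre then B₁.depth else "u"]
12. n7.hot = true  [terminal]
13. n8.depth = 30  [terminal]
14. n6.lab = "pwup"  [A.acc ++ "p"]
15. n6.mk = 11  [11]
16. n3.depth = "pwupx"  [A.lab ++ "x"]
17. n9.key = "vv"  [terminal]
18. n2.lab = "pyp"  [A.tag ++ "p"]
19. n2.mk = 0  [len(f.key) - 2]
20. n0.wid = "rv"  ["rv"]
21. n0.mk = 14  [A.mk + 14]
22. n0.acc = 25  [A.mk * -2 + 25]
23. n0.cnt = 3  [A.mk * 3 + 3]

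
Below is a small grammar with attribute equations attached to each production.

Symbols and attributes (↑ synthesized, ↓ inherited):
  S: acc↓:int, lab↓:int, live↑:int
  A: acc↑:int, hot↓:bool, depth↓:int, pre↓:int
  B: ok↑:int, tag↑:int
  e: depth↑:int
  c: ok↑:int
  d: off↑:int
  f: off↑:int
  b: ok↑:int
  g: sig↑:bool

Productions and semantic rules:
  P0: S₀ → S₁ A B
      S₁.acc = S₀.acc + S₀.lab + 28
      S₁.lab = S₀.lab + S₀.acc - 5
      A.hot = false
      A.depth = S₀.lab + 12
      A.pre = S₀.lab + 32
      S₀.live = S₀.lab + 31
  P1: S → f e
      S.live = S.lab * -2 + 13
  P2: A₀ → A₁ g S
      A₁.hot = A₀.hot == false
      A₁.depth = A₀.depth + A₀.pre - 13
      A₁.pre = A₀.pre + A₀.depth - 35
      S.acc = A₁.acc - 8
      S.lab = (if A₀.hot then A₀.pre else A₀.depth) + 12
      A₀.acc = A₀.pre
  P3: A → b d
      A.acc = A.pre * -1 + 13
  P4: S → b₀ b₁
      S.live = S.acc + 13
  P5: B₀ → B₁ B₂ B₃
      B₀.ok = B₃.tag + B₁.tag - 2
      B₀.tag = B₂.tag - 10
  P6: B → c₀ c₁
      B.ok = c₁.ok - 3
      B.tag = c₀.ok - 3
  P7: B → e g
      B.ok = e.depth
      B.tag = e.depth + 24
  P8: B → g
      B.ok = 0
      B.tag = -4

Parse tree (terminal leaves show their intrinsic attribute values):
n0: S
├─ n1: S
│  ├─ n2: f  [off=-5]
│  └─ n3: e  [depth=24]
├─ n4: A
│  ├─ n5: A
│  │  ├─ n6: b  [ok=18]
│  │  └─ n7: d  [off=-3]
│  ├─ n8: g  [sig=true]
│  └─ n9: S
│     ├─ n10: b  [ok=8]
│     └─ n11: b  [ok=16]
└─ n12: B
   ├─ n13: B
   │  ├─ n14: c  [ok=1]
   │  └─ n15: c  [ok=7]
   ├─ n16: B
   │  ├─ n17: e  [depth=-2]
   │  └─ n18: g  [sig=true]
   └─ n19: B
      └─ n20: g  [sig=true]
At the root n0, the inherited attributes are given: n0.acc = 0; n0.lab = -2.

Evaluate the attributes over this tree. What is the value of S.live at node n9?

13

1. n0.acc = 0  [given at root]
2. n0.lab = -2  [given at root]
3. n1.acc = 26  [S₀.acc + S₀.lab + 28]
4. n1.lab = -7  [S₀.lab + S₀.acc - 5]
5. n2.off = -5  [terminal]
6. n3.depth = 24  [terminal]
7. n1.live = 27  [S.lab * -2 + 13]
8. n4.hot = false  [false]
9. n4.depth = 10  [S₀.lab + 12]
10. n4.pre = 30  [S₀.lab + 32]
11. n5.hot = true  [A₀.hot == false]
12. n5.depth = 27  [A₀.depth + A₀.pre - 13]
13. n5.pre = 5  [A₀.pre + A₀.depth - 35]
14. n6.ok = 18  [terminal]
15. n7.off = -3  [terminal]
16. n5.acc = 8  [A.pre * -1 + 13]
17. n8.sig = true  [terminal]
18. n9.acc = 0  [A₁.acc - 8]
19. n9.lab = 22  [(if A₀.hot then A₀.pre else A₀.depth) + 12]
20. n10.ok = 8  [terminal]
21. n11.ok = 16  [terminal]
22. n9.live = 13  [S.acc + 13]
23. n4.acc = 30  [A₀.pre]
24. n14.ok = 1  [terminal]
25. n15.ok = 7  [terminal]
26. n13.ok = 4  [c₁.ok - 3]
27. n13.tag = -2  [c₀.ok - 3]
28. n17.depth = -2  [terminal]
29. n18.sig = true  [terminal]
30. n16.ok = -2  [e.depth]
31. n16.tag = 22  [e.depth + 24]
32. n20.sig = true  [terminal]
33. n19.ok = 0  [0]
34. n19.tag = -4  [-4]
35. n12.ok = -8  [B₃.tag + B₁.tag - 2]
36. n12.tag = 12  [B₂.tag - 10]
37. n0.live = 29  [S₀.lab + 31]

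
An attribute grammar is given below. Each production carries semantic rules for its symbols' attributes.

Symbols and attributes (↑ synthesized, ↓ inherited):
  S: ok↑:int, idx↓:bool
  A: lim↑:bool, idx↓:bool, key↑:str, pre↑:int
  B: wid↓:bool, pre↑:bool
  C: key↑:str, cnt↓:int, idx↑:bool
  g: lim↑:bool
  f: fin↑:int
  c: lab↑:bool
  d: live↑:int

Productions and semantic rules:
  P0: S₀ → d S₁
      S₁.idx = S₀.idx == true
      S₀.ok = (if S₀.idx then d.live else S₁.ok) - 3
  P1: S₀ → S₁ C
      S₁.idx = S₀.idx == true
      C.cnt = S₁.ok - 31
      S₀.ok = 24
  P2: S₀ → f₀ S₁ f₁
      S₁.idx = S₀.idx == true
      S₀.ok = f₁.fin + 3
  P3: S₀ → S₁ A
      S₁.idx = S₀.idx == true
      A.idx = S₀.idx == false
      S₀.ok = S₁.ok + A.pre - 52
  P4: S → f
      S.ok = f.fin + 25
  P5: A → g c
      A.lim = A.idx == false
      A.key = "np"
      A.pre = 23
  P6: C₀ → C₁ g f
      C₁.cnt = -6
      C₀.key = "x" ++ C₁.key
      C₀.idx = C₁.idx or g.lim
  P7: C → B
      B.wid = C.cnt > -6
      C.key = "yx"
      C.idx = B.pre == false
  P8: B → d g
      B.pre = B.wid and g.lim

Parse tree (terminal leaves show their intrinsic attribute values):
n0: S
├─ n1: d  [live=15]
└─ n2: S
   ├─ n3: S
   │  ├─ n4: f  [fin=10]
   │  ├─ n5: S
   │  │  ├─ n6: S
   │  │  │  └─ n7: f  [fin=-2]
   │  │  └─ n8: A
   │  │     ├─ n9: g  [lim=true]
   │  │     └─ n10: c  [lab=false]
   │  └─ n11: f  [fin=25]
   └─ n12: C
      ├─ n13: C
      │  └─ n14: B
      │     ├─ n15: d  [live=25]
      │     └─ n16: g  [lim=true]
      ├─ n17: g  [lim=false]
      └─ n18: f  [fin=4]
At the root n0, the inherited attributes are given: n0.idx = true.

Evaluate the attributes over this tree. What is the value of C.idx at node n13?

1. n0.idx = true  [given at root]
2. n1.live = 15  [terminal]
3. n2.idx = true  [S₀.idx == true]
4. n3.idx = true  [S₀.idx == true]
5. n4.fin = 10  [terminal]
6. n5.idx = true  [S₀.idx == true]
7. n6.idx = true  [S₀.idx == true]
8. n7.fin = -2  [terminal]
9. n6.ok = 23  [f.fin + 25]
10. n8.idx = false  [S₀.idx == false]
11. n9.lim = true  [terminal]
12. n10.lab = false  [terminal]
13. n8.lim = true  [A.idx == false]
14. n8.key = "np"  ["np"]
15. n8.pre = 23  [23]
16. n5.ok = -6  [S₁.ok + A.pre - 52]
17. n11.fin = 25  [terminal]
18. n3.ok = 28  [f₁.fin + 3]
19. n12.cnt = -3  [S₁.ok - 31]
20. n13.cnt = -6  [-6]
21. n14.wid = false  [C.cnt > -6]
22. n15.live = 25  [terminal]
23. n16.lim = true  [terminal]
24. n14.pre = false  [B.wid and g.lim]
25. n13.key = "yx"  ["yx"]
26. n13.idx = true  [B.pre == false]
27. n17.lim = false  [terminal]
28. n18.fin = 4  [terminal]
29. n12.key = "xyx"  ["x" ++ C₁.key]
30. n12.idx = true  [C₁.idx or g.lim]
31. n2.ok = 24  [24]
32. n0.ok = 12  [(if S₀.idx then d.live else S₁.ok) - 3]

true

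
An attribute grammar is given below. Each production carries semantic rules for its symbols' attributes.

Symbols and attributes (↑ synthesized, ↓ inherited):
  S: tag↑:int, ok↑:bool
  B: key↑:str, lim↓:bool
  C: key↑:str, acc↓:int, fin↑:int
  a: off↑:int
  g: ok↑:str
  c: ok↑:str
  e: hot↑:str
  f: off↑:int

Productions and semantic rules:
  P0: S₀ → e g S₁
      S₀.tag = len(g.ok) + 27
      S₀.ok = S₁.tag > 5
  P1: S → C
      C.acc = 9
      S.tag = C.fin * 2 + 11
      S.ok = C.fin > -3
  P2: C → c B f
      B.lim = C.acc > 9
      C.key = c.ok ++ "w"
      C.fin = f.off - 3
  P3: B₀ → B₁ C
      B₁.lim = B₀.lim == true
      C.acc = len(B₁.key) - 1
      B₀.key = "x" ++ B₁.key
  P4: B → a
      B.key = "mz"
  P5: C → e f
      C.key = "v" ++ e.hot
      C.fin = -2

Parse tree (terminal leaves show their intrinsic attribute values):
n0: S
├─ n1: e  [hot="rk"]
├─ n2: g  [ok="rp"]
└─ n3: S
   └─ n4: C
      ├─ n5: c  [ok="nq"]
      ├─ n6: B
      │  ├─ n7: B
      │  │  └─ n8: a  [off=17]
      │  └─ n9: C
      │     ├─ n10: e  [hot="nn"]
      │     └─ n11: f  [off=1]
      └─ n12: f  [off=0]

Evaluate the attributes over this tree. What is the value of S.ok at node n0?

1. n1.hot = "rk"  [terminal]
2. n2.ok = "rp"  [terminal]
3. n4.acc = 9  [9]
4. n5.ok = "nq"  [terminal]
5. n6.lim = false  [C.acc > 9]
6. n7.lim = false  [B₀.lim == true]
7. n8.off = 17  [terminal]
8. n7.key = "mz"  ["mz"]
9. n9.acc = 1  [len(B₁.key) - 1]
10. n10.hot = "nn"  [terminal]
11. n11.off = 1  [terminal]
12. n9.key = "vnn"  ["v" ++ e.hot]
13. n9.fin = -2  [-2]
14. n6.key = "xmz"  ["x" ++ B₁.key]
15. n12.off = 0  [terminal]
16. n4.key = "nqw"  [c.ok ++ "w"]
17. n4.fin = -3  [f.off - 3]
18. n3.tag = 5  [C.fin * 2 + 11]
19. n3.ok = false  [C.fin > -3]
20. n0.tag = 29  [len(g.ok) + 27]
21. n0.ok = false  [S₁.tag > 5]

false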